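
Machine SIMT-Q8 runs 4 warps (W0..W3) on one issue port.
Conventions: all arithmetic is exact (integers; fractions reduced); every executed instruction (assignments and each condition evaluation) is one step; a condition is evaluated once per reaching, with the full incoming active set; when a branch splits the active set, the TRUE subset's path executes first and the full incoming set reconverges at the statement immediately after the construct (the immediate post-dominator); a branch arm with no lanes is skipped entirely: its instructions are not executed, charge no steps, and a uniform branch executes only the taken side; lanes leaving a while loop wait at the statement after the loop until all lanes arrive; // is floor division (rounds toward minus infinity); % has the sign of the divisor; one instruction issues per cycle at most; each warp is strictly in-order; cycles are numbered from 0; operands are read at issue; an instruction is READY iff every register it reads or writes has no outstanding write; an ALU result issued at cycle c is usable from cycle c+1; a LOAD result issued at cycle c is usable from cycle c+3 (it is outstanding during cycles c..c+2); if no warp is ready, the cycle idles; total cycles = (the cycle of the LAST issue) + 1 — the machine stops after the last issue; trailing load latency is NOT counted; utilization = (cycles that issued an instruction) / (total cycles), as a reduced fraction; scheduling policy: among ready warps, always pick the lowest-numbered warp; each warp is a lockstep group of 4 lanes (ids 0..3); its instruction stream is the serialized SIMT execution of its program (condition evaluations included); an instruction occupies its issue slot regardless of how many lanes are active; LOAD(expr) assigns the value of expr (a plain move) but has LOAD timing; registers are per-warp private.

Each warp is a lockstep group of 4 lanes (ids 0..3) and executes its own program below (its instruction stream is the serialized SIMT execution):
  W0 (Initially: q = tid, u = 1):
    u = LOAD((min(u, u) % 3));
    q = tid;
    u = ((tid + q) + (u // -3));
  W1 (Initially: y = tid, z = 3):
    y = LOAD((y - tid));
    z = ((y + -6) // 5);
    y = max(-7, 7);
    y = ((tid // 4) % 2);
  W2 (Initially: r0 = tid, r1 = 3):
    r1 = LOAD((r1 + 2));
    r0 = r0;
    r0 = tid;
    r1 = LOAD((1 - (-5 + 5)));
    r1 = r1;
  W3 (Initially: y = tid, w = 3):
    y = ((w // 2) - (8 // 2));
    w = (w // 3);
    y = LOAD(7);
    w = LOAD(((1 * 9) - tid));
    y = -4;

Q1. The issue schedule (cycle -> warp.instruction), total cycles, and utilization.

cycle 0: W0.I0
cycle 1: W0.I1
cycle 2: W1.I0
cycle 3: W0.I2
cycle 4: W2.I0
cycle 5: W1.I1
cycle 6: W1.I2
cycle 7: W1.I3
cycle 8: W2.I1
cycle 9: W2.I2
cycle 10: W2.I3
cycle 11: W3.I0
cycle 12: W3.I1
cycle 13: W2.I4
cycle 14: W3.I2
cycle 15: W3.I3
cycle 16: idle
cycle 17: W3.I4

Answer: 18 cycles, utilization 17/18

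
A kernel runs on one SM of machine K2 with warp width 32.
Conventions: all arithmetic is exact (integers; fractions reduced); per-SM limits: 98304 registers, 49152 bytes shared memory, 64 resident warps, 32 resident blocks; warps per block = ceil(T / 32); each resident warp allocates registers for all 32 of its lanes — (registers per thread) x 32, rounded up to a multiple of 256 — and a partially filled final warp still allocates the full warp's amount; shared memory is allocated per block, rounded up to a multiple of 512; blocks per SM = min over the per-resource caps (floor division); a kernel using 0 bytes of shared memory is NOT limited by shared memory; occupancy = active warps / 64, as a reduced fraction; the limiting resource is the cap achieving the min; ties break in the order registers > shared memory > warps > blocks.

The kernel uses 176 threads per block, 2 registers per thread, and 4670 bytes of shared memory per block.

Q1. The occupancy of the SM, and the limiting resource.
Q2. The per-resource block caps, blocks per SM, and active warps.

Answer: occupancy 27/32, limited by shared memory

registers: 64 blocks
shared memory: 9 blocks
warps: 10 blocks
blocks: 32 blocks

Answer: 9 blocks, 54 active warps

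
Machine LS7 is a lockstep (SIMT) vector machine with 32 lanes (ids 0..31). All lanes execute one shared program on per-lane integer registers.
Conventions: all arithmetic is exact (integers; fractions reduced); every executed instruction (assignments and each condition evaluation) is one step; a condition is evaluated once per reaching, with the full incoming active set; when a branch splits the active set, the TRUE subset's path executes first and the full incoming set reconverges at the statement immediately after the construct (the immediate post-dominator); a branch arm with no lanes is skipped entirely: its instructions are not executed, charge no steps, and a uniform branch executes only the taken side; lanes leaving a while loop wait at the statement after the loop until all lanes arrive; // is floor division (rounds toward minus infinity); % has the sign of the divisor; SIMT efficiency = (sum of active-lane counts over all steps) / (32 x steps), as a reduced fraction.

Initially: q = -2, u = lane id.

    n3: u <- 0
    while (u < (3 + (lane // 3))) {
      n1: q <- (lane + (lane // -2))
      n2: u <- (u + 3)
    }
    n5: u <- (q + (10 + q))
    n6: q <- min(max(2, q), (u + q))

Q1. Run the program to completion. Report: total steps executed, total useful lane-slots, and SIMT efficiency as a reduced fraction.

Answer: 19 steps, 410 useful, 205/304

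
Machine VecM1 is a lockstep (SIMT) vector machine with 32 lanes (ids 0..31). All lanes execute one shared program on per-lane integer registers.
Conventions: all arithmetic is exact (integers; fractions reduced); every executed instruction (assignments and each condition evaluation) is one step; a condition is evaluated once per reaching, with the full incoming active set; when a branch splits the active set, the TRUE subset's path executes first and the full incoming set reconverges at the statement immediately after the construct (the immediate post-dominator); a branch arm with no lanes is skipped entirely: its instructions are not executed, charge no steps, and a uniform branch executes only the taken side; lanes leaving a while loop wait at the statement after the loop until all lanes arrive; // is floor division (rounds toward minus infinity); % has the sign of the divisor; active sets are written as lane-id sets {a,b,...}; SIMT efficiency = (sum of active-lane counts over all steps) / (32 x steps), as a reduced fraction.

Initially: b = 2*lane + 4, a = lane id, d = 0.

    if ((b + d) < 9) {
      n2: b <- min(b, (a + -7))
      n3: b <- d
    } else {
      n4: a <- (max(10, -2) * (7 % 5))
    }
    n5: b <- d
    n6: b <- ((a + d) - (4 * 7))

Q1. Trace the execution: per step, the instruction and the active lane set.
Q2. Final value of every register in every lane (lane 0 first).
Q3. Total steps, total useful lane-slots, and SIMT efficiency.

step 0: eval ((b + d) < 9)           {0,1,2,3,4,5,6,7,8,9,10,11,12,13,14,15,16,17,18,19,20,21,22,23,24,25,26,27,28,29,30,31}
step 1: b <- min(b, (a + -7))        {0,1,2}
step 2: b <- d                       {0,1,2}
step 3: a <- (max(10, -2) * (7 % 5)) {3,4,5,6,7,8,9,10,11,12,13,14,15,16,17,18,19,20,21,22,23,24,25,26,27,28,29,30,31}
step 4: b <- d                       {0,1,2,3,4,5,6,7,8,9,10,11,12,13,14,15,16,17,18,19,20,21,22,23,24,25,26,27,28,29,30,31}
step 5: b <- ((a + d) - (4 * 7))     {0,1,2,3,4,5,6,7,8,9,10,11,12,13,14,15,16,17,18,19,20,21,22,23,24,25,26,27,28,29,30,31}

Answer: 6 steps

b: -28,-27,-26,-8,-8,-8,-8,-8,-8,-8,-8,-8,-8,-8,-8,-8,-8,-8,-8,-8,-8,-8,-8,-8,-8,-8,-8,-8,-8,-8,-8,-8
a: 0,1,2,20,20,20,20,20,20,20,20,20,20,20,20,20,20,20,20,20,20,20,20,20,20,20,20,20,20,20,20,20
d: 0,0,0,0,0,0,0,0,0,0,0,0,0,0,0,0,0,0,0,0,0,0,0,0,0,0,0,0,0,0,0,0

steps = 6; useful = 131; efficiency = 131/192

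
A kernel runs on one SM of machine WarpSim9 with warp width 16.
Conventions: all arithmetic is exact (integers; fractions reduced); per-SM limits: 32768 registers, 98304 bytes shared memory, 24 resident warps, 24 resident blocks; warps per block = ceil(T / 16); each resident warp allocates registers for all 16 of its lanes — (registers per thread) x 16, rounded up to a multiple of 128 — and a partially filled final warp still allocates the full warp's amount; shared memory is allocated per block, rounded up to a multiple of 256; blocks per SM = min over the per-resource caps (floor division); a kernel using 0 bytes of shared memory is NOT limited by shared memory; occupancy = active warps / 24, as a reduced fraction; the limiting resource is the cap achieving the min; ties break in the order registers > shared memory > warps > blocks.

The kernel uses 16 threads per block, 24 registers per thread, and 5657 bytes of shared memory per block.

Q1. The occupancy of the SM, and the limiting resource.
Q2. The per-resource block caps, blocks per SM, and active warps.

Answer: occupancy 2/3, limited by shared memory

registers: 85 blocks
shared memory: 16 blocks
warps: 24 blocks
blocks: 24 blocks

Answer: 16 blocks, 16 active warps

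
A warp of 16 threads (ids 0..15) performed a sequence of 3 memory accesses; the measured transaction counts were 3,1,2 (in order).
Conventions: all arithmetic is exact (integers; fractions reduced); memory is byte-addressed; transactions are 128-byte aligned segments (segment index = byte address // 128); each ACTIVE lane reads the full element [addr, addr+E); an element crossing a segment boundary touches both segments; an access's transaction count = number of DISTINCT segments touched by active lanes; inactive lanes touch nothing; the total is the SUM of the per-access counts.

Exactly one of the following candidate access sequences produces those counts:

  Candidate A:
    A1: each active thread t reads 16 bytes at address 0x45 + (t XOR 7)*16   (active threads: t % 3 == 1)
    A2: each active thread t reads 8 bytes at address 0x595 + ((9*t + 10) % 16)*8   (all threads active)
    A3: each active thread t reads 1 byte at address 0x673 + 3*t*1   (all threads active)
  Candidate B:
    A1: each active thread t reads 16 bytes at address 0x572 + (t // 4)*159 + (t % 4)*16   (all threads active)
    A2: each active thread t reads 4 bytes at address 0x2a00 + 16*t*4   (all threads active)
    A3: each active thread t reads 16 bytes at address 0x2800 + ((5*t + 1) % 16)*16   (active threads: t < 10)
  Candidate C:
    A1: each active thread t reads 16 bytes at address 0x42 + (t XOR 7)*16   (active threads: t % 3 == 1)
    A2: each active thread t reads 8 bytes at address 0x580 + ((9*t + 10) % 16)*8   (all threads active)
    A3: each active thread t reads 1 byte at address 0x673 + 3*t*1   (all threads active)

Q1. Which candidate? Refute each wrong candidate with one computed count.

A: A2 gives 2 transactions, not 1
B: A1 gives 6 transactions, not 3
C: all counts match (3,1,2)

Answer: C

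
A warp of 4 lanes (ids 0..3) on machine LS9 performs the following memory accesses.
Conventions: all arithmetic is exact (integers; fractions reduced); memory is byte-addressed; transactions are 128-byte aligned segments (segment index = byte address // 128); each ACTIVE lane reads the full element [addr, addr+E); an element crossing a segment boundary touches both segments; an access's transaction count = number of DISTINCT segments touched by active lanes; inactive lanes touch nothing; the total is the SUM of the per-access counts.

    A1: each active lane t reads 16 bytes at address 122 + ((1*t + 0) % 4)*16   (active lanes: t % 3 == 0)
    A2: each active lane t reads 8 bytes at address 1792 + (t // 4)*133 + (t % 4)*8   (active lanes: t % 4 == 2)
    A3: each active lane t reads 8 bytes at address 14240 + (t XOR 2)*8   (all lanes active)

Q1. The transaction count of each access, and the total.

A1: 2 transactions
A2: 1 transaction
A3: 1 transaction

Answer: 2,1,1; total 4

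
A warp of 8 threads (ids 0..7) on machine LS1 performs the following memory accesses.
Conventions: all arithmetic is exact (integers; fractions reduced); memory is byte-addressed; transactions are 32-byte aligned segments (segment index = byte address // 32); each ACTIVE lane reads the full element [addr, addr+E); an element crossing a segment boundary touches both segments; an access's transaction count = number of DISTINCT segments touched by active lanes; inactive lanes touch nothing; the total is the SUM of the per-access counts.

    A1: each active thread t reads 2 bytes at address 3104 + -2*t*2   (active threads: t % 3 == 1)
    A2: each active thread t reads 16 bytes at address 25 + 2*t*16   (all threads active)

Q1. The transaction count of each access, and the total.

A1: 1 transaction
A2: 9 transactions

Answer: 1,9; total 10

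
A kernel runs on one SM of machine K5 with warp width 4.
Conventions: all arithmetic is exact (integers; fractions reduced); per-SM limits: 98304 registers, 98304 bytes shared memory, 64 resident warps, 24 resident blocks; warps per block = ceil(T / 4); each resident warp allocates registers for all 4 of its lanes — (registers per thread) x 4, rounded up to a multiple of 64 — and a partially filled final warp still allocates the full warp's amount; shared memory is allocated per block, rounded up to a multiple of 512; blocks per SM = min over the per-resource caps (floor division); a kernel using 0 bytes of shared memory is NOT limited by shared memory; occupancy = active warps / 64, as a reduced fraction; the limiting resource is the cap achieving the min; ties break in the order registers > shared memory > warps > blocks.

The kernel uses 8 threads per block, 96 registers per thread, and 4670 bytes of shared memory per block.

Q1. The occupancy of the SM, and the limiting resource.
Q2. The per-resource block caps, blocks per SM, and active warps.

Answer: occupancy 19/32, limited by shared memory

registers: 128 blocks
shared memory: 19 blocks
warps: 32 blocks
blocks: 24 blocks

Answer: 19 blocks, 38 active warps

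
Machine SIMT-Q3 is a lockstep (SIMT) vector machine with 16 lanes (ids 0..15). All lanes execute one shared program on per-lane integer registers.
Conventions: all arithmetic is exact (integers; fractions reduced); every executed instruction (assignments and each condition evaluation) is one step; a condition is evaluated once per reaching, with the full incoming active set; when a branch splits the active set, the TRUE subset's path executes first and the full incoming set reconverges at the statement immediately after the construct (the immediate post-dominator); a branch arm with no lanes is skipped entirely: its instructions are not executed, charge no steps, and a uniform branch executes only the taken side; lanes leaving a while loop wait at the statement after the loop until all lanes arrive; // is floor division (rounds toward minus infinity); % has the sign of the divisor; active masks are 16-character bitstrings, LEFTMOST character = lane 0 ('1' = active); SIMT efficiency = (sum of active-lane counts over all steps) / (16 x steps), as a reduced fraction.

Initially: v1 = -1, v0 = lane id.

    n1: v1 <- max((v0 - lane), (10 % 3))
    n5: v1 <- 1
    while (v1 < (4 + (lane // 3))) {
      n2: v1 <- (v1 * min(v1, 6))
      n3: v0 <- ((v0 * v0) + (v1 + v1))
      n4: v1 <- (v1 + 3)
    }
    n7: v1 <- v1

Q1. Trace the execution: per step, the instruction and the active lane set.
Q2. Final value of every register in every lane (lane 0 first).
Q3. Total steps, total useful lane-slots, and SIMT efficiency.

step 0: v1 <- max((v0 - lane), (10 % 3)) 1111111111111111
step 1: v1 <- 1                      1111111111111111
step 2: eval (v1 < (4 + (lane // 3))) 1111111111111111
step 3: v1 <- (v1 * min(v1, 6))      1111111111111111
step 4: v0 <- ((v0 * v0) + (v1 + v1)) 1111111111111111
step 5: v1 <- (v1 + 3)               1111111111111111
step 6: eval (v1 < (4 + (lane // 3))) 1111111111111111
step 7: v1 <- (v1 * min(v1, 6))      0001111111111111
step 8: v0 <- ((v0 * v0) + (v1 + v1)) 0001111111111111
step 9: v1 <- (v1 + 3)               0001111111111111
step 10: eval (v1 < (4 + (lane // 3))) 0001111111111111
step 11: v1 <- v1                     1111111111111111

Answer: 12 steps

v1: 4,4,4,19,19,19,19,19,19,19,19,19,19,19,19,19
v0: 2,3,6,153,356,761,1476,2633,4388,6921,10436,15161,21348,29273,39236,51561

steps = 12; useful = 180; efficiency = 180/192 = 15/16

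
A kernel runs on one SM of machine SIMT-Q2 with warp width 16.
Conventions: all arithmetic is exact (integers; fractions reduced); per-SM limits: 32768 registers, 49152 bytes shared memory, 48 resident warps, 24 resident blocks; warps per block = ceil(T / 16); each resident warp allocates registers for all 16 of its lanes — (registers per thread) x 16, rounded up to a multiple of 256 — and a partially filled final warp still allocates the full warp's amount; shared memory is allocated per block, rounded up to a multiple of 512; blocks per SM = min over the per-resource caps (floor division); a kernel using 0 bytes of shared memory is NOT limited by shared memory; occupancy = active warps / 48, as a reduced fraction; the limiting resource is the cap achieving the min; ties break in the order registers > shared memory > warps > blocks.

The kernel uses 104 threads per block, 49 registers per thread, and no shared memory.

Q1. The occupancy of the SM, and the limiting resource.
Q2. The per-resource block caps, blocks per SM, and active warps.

Answer: occupancy 7/12, limited by registers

registers: 4 blocks
shared memory: no limit (kernel uses none)
warps: 6 blocks
blocks: 24 blocks

Answer: 4 blocks, 28 active warps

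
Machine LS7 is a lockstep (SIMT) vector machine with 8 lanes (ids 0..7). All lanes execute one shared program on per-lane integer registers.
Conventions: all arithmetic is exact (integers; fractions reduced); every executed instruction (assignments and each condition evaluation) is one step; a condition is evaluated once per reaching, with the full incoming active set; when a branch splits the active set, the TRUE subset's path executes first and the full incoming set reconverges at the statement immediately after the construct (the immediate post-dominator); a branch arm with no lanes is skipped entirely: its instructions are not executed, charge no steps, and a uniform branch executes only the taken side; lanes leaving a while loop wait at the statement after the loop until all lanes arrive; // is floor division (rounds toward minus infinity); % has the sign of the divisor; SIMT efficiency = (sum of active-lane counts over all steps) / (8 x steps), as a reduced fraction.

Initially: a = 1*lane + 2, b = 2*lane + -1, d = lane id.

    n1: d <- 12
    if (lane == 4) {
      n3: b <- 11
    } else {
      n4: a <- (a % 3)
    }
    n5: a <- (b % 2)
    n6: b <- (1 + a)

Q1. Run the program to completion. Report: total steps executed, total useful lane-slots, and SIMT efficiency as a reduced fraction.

Answer: 6 steps, 40 useful, 5/6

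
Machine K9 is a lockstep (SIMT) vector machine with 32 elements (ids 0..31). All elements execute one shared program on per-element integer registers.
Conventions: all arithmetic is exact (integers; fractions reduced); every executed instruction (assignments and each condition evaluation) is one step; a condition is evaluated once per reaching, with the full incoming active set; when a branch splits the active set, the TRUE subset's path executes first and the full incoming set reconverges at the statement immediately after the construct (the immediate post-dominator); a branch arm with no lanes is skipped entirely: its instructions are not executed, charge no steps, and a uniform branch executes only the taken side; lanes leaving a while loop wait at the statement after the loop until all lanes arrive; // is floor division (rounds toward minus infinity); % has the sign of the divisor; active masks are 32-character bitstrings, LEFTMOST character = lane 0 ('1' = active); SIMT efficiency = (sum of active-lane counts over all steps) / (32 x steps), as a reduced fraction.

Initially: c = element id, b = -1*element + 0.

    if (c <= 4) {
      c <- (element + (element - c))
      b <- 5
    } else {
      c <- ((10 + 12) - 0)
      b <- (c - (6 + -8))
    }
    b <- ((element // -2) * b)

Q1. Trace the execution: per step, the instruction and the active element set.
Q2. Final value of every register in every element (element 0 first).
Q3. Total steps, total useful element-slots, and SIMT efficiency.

step 0: eval (c <= 4)                11111111111111111111111111111111
step 1: c <- (element + (element - c)) 11111000000000000000000000000000
step 2: b <- 5                       11111000000000000000000000000000
step 3: c <- ((10 + 12) - 0)         00000111111111111111111111111111
step 4: b <- (c - (6 + -8))          00000111111111111111111111111111
step 5: b <- ((element // -2) * b)   11111111111111111111111111111111

Answer: 6 steps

c: 0,1,2,3,4,22,22,22,22,22,22,22,22,22,22,22,22,22,22,22,22,22,22,22,22,22,22,22,22,22,22,22
b: 0,-5,-5,-10,-10,-72,-72,-96,-96,-120,-120,-144,-144,-168,-168,-192,-192,-216,-216,-240,-240,-264,-264,-288,-288,-312,-312,-336,-336,-360,-360,-384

steps = 6; useful = 128; efficiency = 128/192 = 2/3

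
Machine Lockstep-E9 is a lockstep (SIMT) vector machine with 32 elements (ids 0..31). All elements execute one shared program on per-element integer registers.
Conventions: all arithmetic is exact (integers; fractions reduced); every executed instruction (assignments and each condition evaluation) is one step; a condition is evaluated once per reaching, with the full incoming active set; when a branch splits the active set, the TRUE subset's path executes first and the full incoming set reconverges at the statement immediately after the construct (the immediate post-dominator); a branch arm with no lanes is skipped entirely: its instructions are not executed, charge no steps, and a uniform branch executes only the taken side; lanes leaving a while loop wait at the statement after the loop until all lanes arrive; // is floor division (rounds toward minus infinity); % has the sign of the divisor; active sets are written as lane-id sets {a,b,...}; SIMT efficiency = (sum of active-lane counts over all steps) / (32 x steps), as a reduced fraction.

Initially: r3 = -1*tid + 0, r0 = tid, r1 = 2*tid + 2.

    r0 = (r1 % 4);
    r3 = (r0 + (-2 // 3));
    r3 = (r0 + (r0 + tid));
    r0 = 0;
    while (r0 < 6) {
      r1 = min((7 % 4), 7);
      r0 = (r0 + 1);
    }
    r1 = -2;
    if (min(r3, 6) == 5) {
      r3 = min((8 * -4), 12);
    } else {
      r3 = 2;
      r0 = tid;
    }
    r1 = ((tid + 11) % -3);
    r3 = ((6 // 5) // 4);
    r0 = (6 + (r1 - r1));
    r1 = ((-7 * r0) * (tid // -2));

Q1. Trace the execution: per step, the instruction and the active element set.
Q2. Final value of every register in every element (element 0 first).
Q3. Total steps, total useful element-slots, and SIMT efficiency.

step 0: r0 <- (r1 % 4)               {0,1,2,3,4,5,6,7,8,9,10,11,12,13,14,15,16,17,18,19,20,21,22,23,24,25,26,27,28,29,30,31}
step 1: r3 <- (r0 + (-2 // 3))       {0,1,2,3,4,5,6,7,8,9,10,11,12,13,14,15,16,17,18,19,20,21,22,23,24,25,26,27,28,29,30,31}
step 2: r3 <- (r0 + (r0 + tid))      {0,1,2,3,4,5,6,7,8,9,10,11,12,13,14,15,16,17,18,19,20,21,22,23,24,25,26,27,28,29,30,31}
step 3: r0 <- 0                      {0,1,2,3,4,5,6,7,8,9,10,11,12,13,14,15,16,17,18,19,20,21,22,23,24,25,26,27,28,29,30,31}
step 4: eval (r0 < 6)                {0,1,2,3,4,5,6,7,8,9,10,11,12,13,14,15,16,17,18,19,20,21,22,23,24,25,26,27,28,29,30,31}
step 5: r1 <- min((7 % 4), 7)        {0,1,2,3,4,5,6,7,8,9,10,11,12,13,14,15,16,17,18,19,20,21,22,23,24,25,26,27,28,29,30,31}
step 6: r0 <- (r0 + 1)               {0,1,2,3,4,5,6,7,8,9,10,11,12,13,14,15,16,17,18,19,20,21,22,23,24,25,26,27,28,29,30,31}
step 7: eval (r0 < 6)                {0,1,2,3,4,5,6,7,8,9,10,11,12,13,14,15,16,17,18,19,20,21,22,23,24,25,26,27,28,29,30,31}
step 8: r1 <- min((7 % 4), 7)        {0,1,2,3,4,5,6,7,8,9,10,11,12,13,14,15,16,17,18,19,20,21,22,23,24,25,26,27,28,29,30,31}
step 9: r0 <- (r0 + 1)               {0,1,2,3,4,5,6,7,8,9,10,11,12,13,14,15,16,17,18,19,20,21,22,23,24,25,26,27,28,29,30,31}
step 10: eval (r0 < 6)                {0,1,2,3,4,5,6,7,8,9,10,11,12,13,14,15,16,17,18,19,20,21,22,23,24,25,26,27,28,29,30,31}
step 11: r1 <- min((7 % 4), 7)        {0,1,2,3,4,5,6,7,8,9,10,11,12,13,14,15,16,17,18,19,20,21,22,23,24,25,26,27,28,29,30,31}
step 12: r0 <- (r0 + 1)               {0,1,2,3,4,5,6,7,8,9,10,11,12,13,14,15,16,17,18,19,20,21,22,23,24,25,26,27,28,29,30,31}
step 13: eval (r0 < 6)                {0,1,2,3,4,5,6,7,8,9,10,11,12,13,14,15,16,17,18,19,20,21,22,23,24,25,26,27,28,29,30,31}
step 14: r1 <- min((7 % 4), 7)        {0,1,2,3,4,5,6,7,8,9,10,11,12,13,14,15,16,17,18,19,20,21,22,23,24,25,26,27,28,29,30,31}
step 15: r0 <- (r0 + 1)               {0,1,2,3,4,5,6,7,8,9,10,11,12,13,14,15,16,17,18,19,20,21,22,23,24,25,26,27,28,29,30,31}
step 16: eval (r0 < 6)                {0,1,2,3,4,5,6,7,8,9,10,11,12,13,14,15,16,17,18,19,20,21,22,23,24,25,26,27,28,29,30,31}
step 17: r1 <- min((7 % 4), 7)        {0,1,2,3,4,5,6,7,8,9,10,11,12,13,14,15,16,17,18,19,20,21,22,23,24,25,26,27,28,29,30,31}
step 18: r0 <- (r0 + 1)               {0,1,2,3,4,5,6,7,8,9,10,11,12,13,14,15,16,17,18,19,20,21,22,23,24,25,26,27,28,29,30,31}
step 19: eval (r0 < 6)                {0,1,2,3,4,5,6,7,8,9,10,11,12,13,14,15,16,17,18,19,20,21,22,23,24,25,26,27,28,29,30,31}
step 20: r1 <- min((7 % 4), 7)        {0,1,2,3,4,5,6,7,8,9,10,11,12,13,14,15,16,17,18,19,20,21,22,23,24,25,26,27,28,29,30,31}
step 21: r0 <- (r0 + 1)               {0,1,2,3,4,5,6,7,8,9,10,11,12,13,14,15,16,17,18,19,20,21,22,23,24,25,26,27,28,29,30,31}
step 22: eval (r0 < 6)                {0,1,2,3,4,5,6,7,8,9,10,11,12,13,14,15,16,17,18,19,20,21,22,23,24,25,26,27,28,29,30,31}
step 23: r1 <- -2                     {0,1,2,3,4,5,6,7,8,9,10,11,12,13,14,15,16,17,18,19,20,21,22,23,24,25,26,27,28,29,30,31}
step 24: eval (min(r3, 6) == 5)       {0,1,2,3,4,5,6,7,8,9,10,11,12,13,14,15,16,17,18,19,20,21,22,23,24,25,26,27,28,29,30,31}
step 25: r3 <- min((8 * -4), 12)      {5}
step 26: r3 <- 2                      {0,1,2,3,4,6,7,8,9,10,11,12,13,14,15,16,17,18,19,20,21,22,23,24,25,26,27,28,29,30,31}
step 27: r0 <- tid                    {0,1,2,3,4,6,7,8,9,10,11,12,13,14,15,16,17,18,19,20,21,22,23,24,25,26,27,28,29,30,31}
step 28: r1 <- ((tid + 11) % -3)      {0,1,2,3,4,5,6,7,8,9,10,11,12,13,14,15,16,17,18,19,20,21,22,23,24,25,26,27,28,29,30,31}
step 29: r3 <- ((6 // 5) // 4)        {0,1,2,3,4,5,6,7,8,9,10,11,12,13,14,15,16,17,18,19,20,21,22,23,24,25,26,27,28,29,30,31}
step 30: r0 <- (6 + (r1 - r1))        {0,1,2,3,4,5,6,7,8,9,10,11,12,13,14,15,16,17,18,19,20,21,22,23,24,25,26,27,28,29,30,31}
step 31: r1 <- ((-7 * r0) * (tid // -2)) {0,1,2,3,4,5,6,7,8,9,10,11,12,13,14,15,16,17,18,19,20,21,22,23,24,25,26,27,28,29,30,31}

Answer: 32 steps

r3: 0,0,0,0,0,0,0,0,0,0,0,0,0,0,0,0,0,0,0,0,0,0,0,0,0,0,0,0,0,0,0,0
r0: 6,6,6,6,6,6,6,6,6,6,6,6,6,6,6,6,6,6,6,6,6,6,6,6,6,6,6,6,6,6,6,6
r1: 0,42,42,84,84,126,126,168,168,210,210,252,252,294,294,336,336,378,378,420,420,462,462,504,504,546,546,588,588,630,630,672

steps = 32; useful = 991; efficiency = 991/1024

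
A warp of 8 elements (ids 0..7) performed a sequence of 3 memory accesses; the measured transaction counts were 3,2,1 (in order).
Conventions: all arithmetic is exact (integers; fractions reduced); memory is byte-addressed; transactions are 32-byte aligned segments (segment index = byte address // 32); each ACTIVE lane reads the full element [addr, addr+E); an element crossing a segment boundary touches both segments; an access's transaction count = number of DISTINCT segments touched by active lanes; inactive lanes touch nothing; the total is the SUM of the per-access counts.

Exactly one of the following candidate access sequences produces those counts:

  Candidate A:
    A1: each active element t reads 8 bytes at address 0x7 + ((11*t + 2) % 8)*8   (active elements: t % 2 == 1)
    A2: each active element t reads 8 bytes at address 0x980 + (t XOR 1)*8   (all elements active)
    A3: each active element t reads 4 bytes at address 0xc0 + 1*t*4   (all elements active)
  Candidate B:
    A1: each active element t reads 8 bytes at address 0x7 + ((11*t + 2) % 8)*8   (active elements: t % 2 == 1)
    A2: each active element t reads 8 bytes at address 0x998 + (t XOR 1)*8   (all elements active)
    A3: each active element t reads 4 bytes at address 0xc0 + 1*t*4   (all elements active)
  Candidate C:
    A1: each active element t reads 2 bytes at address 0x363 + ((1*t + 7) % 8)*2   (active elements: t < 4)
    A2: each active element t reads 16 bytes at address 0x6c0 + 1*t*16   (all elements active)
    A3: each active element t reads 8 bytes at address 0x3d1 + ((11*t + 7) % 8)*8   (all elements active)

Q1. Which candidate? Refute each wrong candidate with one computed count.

B: A2 gives 3 transactions, not 2
C: A1 gives 1 transaction, not 3
A: all counts match (3,2,1)

Answer: A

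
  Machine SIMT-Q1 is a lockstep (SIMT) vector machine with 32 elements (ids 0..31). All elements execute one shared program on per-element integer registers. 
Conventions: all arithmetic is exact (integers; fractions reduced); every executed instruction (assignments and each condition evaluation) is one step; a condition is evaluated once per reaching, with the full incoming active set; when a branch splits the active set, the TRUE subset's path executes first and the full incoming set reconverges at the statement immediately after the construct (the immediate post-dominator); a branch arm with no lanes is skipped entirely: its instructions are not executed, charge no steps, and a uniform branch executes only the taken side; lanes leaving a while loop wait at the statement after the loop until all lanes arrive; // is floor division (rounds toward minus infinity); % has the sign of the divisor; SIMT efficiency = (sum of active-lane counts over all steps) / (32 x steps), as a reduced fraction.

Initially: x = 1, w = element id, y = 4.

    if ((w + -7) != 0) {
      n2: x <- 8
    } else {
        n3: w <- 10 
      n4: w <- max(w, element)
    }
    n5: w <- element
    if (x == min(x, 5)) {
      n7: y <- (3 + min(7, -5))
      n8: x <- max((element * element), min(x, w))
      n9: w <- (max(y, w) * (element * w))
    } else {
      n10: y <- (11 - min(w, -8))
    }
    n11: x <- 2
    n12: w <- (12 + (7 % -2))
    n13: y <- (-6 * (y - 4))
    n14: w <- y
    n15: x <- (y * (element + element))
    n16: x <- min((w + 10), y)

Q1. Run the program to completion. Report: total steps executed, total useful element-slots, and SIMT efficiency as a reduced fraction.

Answer: 16 steps, 355 useful, 355/512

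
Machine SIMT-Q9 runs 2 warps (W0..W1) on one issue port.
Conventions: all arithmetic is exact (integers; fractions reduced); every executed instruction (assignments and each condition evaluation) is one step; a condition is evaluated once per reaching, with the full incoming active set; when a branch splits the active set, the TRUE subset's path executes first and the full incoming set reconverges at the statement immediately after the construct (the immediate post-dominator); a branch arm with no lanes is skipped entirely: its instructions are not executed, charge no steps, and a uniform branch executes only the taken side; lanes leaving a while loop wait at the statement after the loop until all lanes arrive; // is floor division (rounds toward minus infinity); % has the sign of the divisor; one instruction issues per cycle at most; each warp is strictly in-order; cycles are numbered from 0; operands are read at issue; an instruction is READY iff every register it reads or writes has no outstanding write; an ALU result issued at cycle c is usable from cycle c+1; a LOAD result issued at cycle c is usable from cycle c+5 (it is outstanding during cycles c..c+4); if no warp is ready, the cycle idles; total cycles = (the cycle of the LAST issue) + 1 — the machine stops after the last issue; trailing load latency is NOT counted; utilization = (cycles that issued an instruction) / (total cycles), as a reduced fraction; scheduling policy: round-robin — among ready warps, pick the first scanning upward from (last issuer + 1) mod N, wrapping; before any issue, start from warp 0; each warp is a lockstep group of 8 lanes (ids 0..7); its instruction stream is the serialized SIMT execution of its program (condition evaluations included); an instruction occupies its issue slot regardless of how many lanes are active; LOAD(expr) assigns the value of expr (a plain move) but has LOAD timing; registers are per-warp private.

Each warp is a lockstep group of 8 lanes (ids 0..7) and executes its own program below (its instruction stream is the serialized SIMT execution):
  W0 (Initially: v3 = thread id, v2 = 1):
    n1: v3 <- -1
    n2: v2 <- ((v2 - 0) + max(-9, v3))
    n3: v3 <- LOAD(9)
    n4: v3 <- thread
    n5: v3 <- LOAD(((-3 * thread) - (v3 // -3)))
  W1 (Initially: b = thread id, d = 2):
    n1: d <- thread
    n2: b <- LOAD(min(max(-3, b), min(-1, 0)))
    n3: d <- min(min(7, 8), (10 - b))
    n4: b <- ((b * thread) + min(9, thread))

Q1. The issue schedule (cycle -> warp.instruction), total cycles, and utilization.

cycle 0: W0.I0
cycle 1: W1.I0
cycle 2: W0.I1
cycle 3: W1.I1
cycle 4: W0.I2
cycle 5: idle
cycle 6: idle
cycle 7: idle
cycle 8: W1.I2
cycle 9: W0.I3
cycle 10: W1.I3
cycle 11: W0.I4

Answer: 12 cycles, utilization 3/4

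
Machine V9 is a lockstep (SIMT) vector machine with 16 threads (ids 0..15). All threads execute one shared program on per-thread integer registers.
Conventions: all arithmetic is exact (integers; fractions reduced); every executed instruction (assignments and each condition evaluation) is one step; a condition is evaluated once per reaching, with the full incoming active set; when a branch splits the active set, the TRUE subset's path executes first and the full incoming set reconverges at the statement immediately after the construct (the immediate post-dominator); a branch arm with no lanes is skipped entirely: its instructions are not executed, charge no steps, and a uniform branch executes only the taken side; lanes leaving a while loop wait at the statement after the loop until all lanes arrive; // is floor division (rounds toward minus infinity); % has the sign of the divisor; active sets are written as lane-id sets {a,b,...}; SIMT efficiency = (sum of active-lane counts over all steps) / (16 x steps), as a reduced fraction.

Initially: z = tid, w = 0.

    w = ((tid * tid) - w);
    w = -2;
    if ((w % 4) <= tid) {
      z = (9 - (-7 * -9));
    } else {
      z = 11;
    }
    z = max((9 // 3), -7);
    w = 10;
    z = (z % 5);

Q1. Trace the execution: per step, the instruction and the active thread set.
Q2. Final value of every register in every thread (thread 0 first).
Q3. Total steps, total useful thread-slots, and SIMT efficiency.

step 0: w <- ((tid * tid) - w)       {0,1,2,3,4,5,6,7,8,9,10,11,12,13,14,15}
step 1: w <- -2                      {0,1,2,3,4,5,6,7,8,9,10,11,12,13,14,15}
step 2: eval ((w % 4) <= tid)        {0,1,2,3,4,5,6,7,8,9,10,11,12,13,14,15}
step 3: z <- (9 - (-7 * -9))         {2,3,4,5,6,7,8,9,10,11,12,13,14,15}
step 4: z <- 11                      {0,1}
step 5: z <- max((9 // 3), -7)       {0,1,2,3,4,5,6,7,8,9,10,11,12,13,14,15}
step 6: w <- 10                      {0,1,2,3,4,5,6,7,8,9,10,11,12,13,14,15}
step 7: z <- (z % 5)                 {0,1,2,3,4,5,6,7,8,9,10,11,12,13,14,15}

Answer: 8 steps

z: 3,3,3,3,3,3,3,3,3,3,3,3,3,3,3,3
w: 10,10,10,10,10,10,10,10,10,10,10,10,10,10,10,10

steps = 8; useful = 112; efficiency = 112/128 = 7/8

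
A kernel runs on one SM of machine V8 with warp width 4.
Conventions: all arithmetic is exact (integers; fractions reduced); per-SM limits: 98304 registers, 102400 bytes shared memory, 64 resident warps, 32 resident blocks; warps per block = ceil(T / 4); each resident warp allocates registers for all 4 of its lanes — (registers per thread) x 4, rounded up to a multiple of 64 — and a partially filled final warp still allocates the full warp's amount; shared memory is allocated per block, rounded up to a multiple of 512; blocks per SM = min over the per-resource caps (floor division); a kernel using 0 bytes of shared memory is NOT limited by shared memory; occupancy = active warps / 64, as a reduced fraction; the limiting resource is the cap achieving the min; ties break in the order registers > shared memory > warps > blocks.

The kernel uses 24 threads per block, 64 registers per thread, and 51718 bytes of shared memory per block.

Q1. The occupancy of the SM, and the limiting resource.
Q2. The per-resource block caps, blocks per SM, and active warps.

Answer: occupancy 3/32, limited by shared memory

registers: 64 blocks
shared memory: 1 block
warps: 10 blocks
blocks: 32 blocks

Answer: 1 block, 6 active warps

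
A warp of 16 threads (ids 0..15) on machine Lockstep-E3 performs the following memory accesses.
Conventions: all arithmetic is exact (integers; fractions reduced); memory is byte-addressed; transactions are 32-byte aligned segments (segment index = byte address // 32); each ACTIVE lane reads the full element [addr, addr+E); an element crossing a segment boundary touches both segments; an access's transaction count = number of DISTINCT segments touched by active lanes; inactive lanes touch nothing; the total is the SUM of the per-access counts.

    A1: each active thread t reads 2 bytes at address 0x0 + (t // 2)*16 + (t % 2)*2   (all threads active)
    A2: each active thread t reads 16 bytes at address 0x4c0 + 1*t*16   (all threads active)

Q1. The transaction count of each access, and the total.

A1: 4 transactions
A2: 8 transactions

Answer: 4,8; total 12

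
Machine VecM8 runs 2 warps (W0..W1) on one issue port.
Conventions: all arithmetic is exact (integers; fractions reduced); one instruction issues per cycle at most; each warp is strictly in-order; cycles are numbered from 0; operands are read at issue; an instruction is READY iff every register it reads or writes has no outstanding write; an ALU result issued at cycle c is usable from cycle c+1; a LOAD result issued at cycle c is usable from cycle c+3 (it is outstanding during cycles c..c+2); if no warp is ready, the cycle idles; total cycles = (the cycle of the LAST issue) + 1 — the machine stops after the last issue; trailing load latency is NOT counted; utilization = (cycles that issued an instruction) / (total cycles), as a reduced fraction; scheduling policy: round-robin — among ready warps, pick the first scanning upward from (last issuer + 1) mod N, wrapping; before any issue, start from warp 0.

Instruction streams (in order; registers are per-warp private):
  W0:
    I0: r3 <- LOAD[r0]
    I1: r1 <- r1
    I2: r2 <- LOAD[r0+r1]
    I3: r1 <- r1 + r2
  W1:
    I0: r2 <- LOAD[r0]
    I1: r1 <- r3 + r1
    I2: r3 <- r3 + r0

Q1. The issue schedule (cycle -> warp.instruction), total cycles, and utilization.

cycle 0: W0.I0
cycle 1: W1.I0
cycle 2: W0.I1
cycle 3: W1.I1
cycle 4: W0.I2
cycle 5: W1.I2
cycle 6: idle
cycle 7: W0.I3

Answer: 8 cycles, utilization 7/8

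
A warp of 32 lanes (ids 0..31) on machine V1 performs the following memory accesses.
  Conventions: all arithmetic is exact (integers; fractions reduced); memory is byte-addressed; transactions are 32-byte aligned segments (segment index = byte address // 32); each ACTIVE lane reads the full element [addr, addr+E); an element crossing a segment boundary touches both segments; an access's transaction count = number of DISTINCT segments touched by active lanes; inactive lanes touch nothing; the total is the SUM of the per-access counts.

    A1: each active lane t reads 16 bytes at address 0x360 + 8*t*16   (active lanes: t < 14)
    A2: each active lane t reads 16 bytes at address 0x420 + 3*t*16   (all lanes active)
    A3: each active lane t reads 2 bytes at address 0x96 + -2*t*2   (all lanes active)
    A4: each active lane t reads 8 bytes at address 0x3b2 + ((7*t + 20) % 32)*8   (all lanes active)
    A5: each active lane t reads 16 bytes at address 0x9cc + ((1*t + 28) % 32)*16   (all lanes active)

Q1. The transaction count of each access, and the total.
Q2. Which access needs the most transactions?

A1: 14 transactions
A2: 32 transactions
A3: 5 transactions
A4: 9 transactions
A5: 17 transactions

Answer: 14,32,5,9,17; total 77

Answer: A2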